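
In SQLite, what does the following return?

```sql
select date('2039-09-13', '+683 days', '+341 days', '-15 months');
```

2041-04-03

Applying '+683 days' to 2039-09-13: counting 683 days forward gives 2041-07-27.
Applying '+341 days' to 2041-07-27: counting 341 days forward gives 2042-07-03.
Adding -15 months to 2042-07-03 gives 2041-04-03.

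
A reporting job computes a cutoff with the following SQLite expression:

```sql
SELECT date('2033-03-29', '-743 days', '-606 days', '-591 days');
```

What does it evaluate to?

2027-12-06

Applying '-743 days' to 2033-03-29: counting 743 days back gives 2031-03-17.
Applying '-606 days' to 2031-03-17: counting 606 days back gives 2029-07-19.
Applying '-591 days' to 2029-07-19: counting 591 days back gives 2027-12-06.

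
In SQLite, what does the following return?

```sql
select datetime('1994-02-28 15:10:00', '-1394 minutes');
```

1394 minutes = 23h 14m; -1394 minutes from 1994-02-28 15:10:00 is 1994-02-27 15:56:00 (crosses midnight).

1994-02-27 15:56:00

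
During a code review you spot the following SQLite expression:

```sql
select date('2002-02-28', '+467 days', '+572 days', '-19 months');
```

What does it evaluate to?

Applying '+467 days' to 2002-02-28: counting 467 days forward gives 2003-06-10.
Applying '+572 days' to 2003-06-10: counting 572 days forward gives 2005-01-02.
Adding -19 months to 2005-01-02 gives 2003-06-02.

2003-06-02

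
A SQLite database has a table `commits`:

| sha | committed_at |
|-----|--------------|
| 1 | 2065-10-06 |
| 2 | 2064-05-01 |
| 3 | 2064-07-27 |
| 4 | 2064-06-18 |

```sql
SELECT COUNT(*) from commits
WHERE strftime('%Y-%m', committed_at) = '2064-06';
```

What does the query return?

Rows with year-month 2064-06: 2064-06-18 → 1.

1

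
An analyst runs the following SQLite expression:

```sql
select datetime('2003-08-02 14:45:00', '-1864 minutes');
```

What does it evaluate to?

2003-08-01 07:41:00

1864 minutes = 31h 4m; -1864 minutes from 2003-08-02 14:45:00 is 2003-08-01 07:41:00 (crosses midnight).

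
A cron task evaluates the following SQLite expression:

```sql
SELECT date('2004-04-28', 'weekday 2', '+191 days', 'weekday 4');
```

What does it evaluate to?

2004-11-11

`weekday 2` advances to the next Tuesday; 2004-04-28 is a Wednesday, so it moves forward to 2004-05-04.
Applying '+191 days' to 2004-05-04: counting 191 days forward gives 2004-11-11.
`weekday 4` advances to the next Thursday; 2004-11-11 is already a Thursday, so it stays at 2004-11-11.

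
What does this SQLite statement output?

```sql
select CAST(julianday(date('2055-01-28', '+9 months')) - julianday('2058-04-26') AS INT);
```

Adding +9 months to 2055-01-28 gives 2055-10-28.
3 days remain in October 2055 after the 28th (31 − 28).
Full months from November 2055 through March 2058 contribute their day counts.
Then 26 days into April 2058.
Total: 3 + 30 + 31 + 31 + 29 + 31 + 30 + 31 + 30 + 31 + 31 + 30 + 31 + 30 + 31 + 31 + 28 + 31 + 30 + 31 + 30 + 31 + 31 + 30 + 31 + 30 + 31 + 31 + 28 + 31 + 26 = 911.
The subtraction is earlier − later, so the result is −911 → -911.

-911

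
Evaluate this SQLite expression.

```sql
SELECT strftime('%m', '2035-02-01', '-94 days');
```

10

First apply '-94 days': 2035-02-01 → 2034-10-30.
`%m` extracts the 2-digit month (01-12): 10.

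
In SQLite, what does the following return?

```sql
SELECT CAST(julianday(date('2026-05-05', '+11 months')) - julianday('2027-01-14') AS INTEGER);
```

Adding +11 months to 2026-05-05 gives 2027-04-05.
17 days remain in January 2027 after the 14th (31 − 14).
February 2027: 28 days.
March 2027: 31 days.
Then 5 days into April 2027.
Total: 17 + 28 + 31 + 5 = 81.

81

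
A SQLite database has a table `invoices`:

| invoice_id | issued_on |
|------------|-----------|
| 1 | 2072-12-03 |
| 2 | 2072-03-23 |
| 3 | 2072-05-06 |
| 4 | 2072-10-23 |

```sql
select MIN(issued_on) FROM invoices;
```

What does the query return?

2072-03-23

MIN over {2072-03-23, 2072-05-06, 2072-10-23, 2072-12-03}.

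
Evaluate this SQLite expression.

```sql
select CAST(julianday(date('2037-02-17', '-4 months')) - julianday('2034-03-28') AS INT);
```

934

Adding -4 months to 2037-02-17 gives 2036-10-17.
3 days remain in March 2034 after the 28th (31 − 28).
Full months from April 2034 through September 2036 contribute their day counts.
Then 17 days into October 2036.
Total: 3 + 30 + 31 + 30 + 31 + 31 + 30 + 31 + 30 + 31 + 31 + 28 + 31 + 30 + 31 + 30 + 31 + 31 + 30 + 31 + 30 + 31 + 31 + 29 + 31 + 30 + 31 + 30 + 31 + 31 + 30 + 17 = 934.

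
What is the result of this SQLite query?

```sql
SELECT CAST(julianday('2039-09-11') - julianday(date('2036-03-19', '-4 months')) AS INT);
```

Adding -4 months to 2036-03-19 gives 2035-11-19.
11 days remain in November 2035 after the 19th (30 − 19).
Full months from December 2035 through August 2039 contribute their day counts.
Then 11 days into September 2039.
Total: 11 + 31 + 31 + 29 + 31 + 30 + 31 + 30 + 31 + 31 + 30 + 31 + 30 + 31 + 31 + 28 + 31 + 30 + 31 + 30 + 31 + 31 + 30 + 31 + 30 + 31 + 31 + 28 + 31 + 30 + 31 + 30 + 31 + 31 + 30 + 31 + 30 + 31 + 31 + 28 + 31 + 30 + 31 + 30 + 31 + 31 + 11 = 1392.

1392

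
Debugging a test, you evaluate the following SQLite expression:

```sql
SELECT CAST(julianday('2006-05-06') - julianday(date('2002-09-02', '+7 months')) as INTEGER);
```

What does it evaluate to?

Adding +7 months to 2002-09-02 gives 2003-04-02.
28 days remain in April 2003 after the 2nd (30 − 2).
Full months from May 2003 through April 2006 contribute their day counts.
Then 6 days into May 2006.
Total: 28 + 31 + 30 + 31 + 31 + 30 + 31 + 30 + 31 + 31 + 29 + 31 + 30 + 31 + 30 + 31 + 31 + 30 + 31 + 30 + 31 + 31 + 28 + 31 + 30 + 31 + 30 + 31 + 31 + 30 + 31 + 30 + 31 + 31 + 28 + 31 + 30 + 6 = 1130.

1130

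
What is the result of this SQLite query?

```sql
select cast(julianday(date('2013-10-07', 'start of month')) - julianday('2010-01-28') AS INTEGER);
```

1342

`start of month` rewinds 2013-10-07 to 2013-10-01.
3 days remain in January 2010 after the 28th (31 − 28).
Full months from February 2010 through September 2013 contribute their day counts.
Then 1 day into October 2013.
Total: 3 + 28 + 31 + 30 + 31 + 30 + 31 + 31 + 30 + 31 + 30 + 31 + 31 + 28 + 31 + 30 + 31 + 30 + 31 + 31 + 30 + 31 + 30 + 31 + 31 + 29 + 31 + 30 + 31 + 30 + 31 + 31 + 30 + 31 + 30 + 31 + 31 + 28 + 31 + 30 + 31 + 30 + 31 + 31 + 30 + 1 = 1342.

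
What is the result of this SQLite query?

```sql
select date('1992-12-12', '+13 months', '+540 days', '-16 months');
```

Adding +13 months to 1992-12-12 gives 1994-01-12.
Applying '+540 days' to 1994-01-12: counting 540 days forward gives 1995-07-06.
Adding -16 months to 1995-07-06 gives 1994-03-06.

1994-03-06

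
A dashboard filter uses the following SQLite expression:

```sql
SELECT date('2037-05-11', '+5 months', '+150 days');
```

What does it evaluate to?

Adding +5 months to 2037-05-11 gives 2037-10-11.
Applying '+150 days' to 2037-10-11: counting 150 days forward gives 2038-03-10.

2038-03-10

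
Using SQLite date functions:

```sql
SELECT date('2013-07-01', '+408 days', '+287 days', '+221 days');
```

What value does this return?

Applying '+408 days' to 2013-07-01: counting 408 days forward gives 2014-08-13.
Applying '+287 days' to 2014-08-13: counting 287 days forward gives 2015-05-27.
Applying '+221 days' to 2015-05-27: counting 221 days forward gives 2016-01-03.

2016-01-03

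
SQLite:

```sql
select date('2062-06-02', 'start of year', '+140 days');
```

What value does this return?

2062-05-21

`start of year` rewinds 2062-06-02 to 2062-01-01.
Applying '+140 days' to 2062-01-01: counting 140 days forward gives 2062-05-21.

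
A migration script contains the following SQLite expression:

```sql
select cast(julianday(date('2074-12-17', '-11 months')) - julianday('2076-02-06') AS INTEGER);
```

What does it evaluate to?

Adding -11 months to 2074-12-17 gives 2074-01-17.
14 days remain in January 2074 after the 17th (31 − 17).
Full months from February 2074 through January 2076 contribute their day counts.
Then 6 days into February 2076.
Total: 14 + 28 + 31 + 30 + 31 + 30 + 31 + 31 + 30 + 31 + 30 + 31 + 31 + 28 + 31 + 30 + 31 + 30 + 31 + 31 + 30 + 31 + 30 + 31 + 31 + 6 = 750.
The subtraction is earlier − later, so the result is −750 → -750.

-750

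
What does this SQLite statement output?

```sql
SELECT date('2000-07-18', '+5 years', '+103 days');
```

Adding +5 years to 2000-07-18 gives 2005-07-18.
Applying '+103 days' to 2005-07-18: counting 103 days forward gives 2005-10-29.

2005-10-29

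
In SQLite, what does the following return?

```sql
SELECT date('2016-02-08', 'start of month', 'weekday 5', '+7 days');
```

2016-02-12

`start of month` rewinds 2016-02-08 to 2016-02-01.
`weekday 5` advances to the next Friday; 2016-02-01 is a Monday, so it moves forward to 2016-02-05.
Advancing 7 more days within February lands on 2016-02-12.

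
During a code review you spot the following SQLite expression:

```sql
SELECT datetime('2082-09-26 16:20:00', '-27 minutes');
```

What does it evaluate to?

-27 minutes from 2082-09-26 16:20:00 is 2082-09-26 15:53:00.

2082-09-26 15:53:00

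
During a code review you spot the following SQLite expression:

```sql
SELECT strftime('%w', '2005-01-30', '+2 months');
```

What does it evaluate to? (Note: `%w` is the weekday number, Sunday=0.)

First apply '+2 months': 2005-01-30 → 2005-03-30.
2005-03-30 is a Wednesday; with Sunday=0 that is 3.

3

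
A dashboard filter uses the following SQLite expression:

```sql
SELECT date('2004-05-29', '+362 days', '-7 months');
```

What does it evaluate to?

Applying '+362 days' to 2004-05-29: counting 362 days forward gives 2005-05-26.
Adding -7 months to 2005-05-26 gives 2004-10-26.

2004-10-26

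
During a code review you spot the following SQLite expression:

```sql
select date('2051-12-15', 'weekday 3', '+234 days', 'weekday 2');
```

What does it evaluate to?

2052-08-13

`weekday 3` advances to the next Wednesday; 2051-12-15 is a Friday, so it moves forward to 2051-12-20.
Applying '+234 days' to 2051-12-20: counting 234 days forward gives 2052-08-10.
`weekday 2` advances to the next Tuesday; 2052-08-10 is a Saturday, so it moves forward to 2052-08-13.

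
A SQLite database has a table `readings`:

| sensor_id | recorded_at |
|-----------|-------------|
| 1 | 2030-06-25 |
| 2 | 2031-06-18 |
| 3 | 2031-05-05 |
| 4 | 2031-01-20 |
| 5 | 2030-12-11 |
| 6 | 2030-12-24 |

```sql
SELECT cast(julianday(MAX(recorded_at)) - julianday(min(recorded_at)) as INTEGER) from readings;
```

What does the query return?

MIN = 2030-06-25, MAX = 2031-06-18.
5 days remain in June 2030 after the 25th (30 − 25).
Full months from July 2030 through May 2031 contribute their day counts.
Then 18 days into June 2031.
Total: 5 + 31 + 31 + 30 + 31 + 30 + 31 + 31 + 28 + 31 + 30 + 31 + 18 = 358.

358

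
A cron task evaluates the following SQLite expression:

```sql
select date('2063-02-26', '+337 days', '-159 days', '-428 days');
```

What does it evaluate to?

2062-06-21

Applying '+337 days' to 2063-02-26: counting 337 days forward gives 2064-01-29.
Applying '-159 days' to 2064-01-29: counting 159 days back gives 2063-08-23.
Applying '-428 days' to 2063-08-23: counting 428 days back gives 2062-06-21.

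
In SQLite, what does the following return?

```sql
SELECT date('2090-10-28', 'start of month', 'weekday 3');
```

`start of month` rewinds 2090-10-28 to 2090-10-01.
`weekday 3` advances to the next Wednesday; 2090-10-01 is a Sunday, so it moves forward to 2090-10-04.

2090-10-04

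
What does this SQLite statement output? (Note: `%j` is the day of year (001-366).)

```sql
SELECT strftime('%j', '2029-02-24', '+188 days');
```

243

First apply '+188 days': 2029-02-24 → 2029-08-31.
Day-of-year for 2029-08-31: days since 2029-01-01 inclusive = 243, zero-padded to 243.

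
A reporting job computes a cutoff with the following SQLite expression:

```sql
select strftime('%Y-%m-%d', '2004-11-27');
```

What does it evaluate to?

`%Y-%m-%d` extracts the ISO date: 2004-11-27.

2004-11-27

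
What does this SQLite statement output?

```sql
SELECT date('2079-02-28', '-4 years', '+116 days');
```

2075-06-24

Adding -4 years to 2079-02-28 gives 2075-02-28.
Applying '+116 days' to 2075-02-28: counting 116 days forward gives 2075-06-24.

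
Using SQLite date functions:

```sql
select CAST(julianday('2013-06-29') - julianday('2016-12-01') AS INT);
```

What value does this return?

-1251

1 day remains in June 2013 after the 29th (30 − 29).
Full months from July 2013 through November 2016 contribute their day counts.
Then 1 day into December 2016.
Total: 1 + 31 + 31 + 30 + 31 + 30 + 31 + 31 + 28 + 31 + 30 + 31 + 30 + 31 + 31 + 30 + 31 + 30 + 31 + 31 + 28 + 31 + 30 + 31 + 30 + 31 + 31 + 30 + 31 + 30 + 31 + 31 + 29 + 31 + 30 + 31 + 30 + 31 + 31 + 30 + 31 + 30 + 1 = 1251.
The subtraction is earlier − later, so the result is −1251 → -1251.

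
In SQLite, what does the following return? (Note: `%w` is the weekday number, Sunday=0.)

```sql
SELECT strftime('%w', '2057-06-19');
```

2057-06-19 is a Tuesday; with Sunday=0 that is 2.

2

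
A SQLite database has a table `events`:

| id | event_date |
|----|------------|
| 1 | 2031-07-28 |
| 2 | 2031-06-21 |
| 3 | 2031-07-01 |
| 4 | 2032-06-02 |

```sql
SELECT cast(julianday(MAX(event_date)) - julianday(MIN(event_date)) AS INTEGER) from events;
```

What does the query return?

347

MIN = 2031-06-21, MAX = 2032-06-02.
9 days remain in June 2031 after the 21st (30 − 21).
Full months from July 2031 through May 2032 contribute their day counts.
Then 2 days into June 2032.
Total: 9 + 31 + 31 + 30 + 31 + 30 + 31 + 31 + 29 + 31 + 30 + 31 + 2 = 347.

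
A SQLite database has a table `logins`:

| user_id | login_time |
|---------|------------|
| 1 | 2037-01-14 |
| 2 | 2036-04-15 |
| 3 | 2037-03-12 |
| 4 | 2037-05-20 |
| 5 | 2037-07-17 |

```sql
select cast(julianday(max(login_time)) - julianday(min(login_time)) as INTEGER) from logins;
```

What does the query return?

458

MIN = 2036-04-15, MAX = 2037-07-17.
15 days remain in April 2036 after the 15th (30 − 15).
Full months from May 2036 through June 2037 contribute their day counts.
Then 17 days into July 2037.
Total: 15 + 31 + 30 + 31 + 31 + 30 + 31 + 30 + 31 + 31 + 28 + 31 + 30 + 31 + 30 + 17 = 458.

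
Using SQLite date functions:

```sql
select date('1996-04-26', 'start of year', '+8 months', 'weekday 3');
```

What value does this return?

1996-09-04

`start of year` rewinds 1996-04-26 to 1996-01-01.
Adding +8 months to 1996-01-01 gives 1996-09-01.
`weekday 3` advances to the next Wednesday; 1996-09-01 is a Sunday, so it moves forward to 1996-09-04.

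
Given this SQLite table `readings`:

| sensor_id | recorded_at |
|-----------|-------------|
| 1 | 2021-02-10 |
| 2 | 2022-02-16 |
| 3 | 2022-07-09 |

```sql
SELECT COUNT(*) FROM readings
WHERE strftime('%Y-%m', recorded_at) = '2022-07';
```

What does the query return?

Rows with year-month 2022-07: 2022-07-09 → 1.

1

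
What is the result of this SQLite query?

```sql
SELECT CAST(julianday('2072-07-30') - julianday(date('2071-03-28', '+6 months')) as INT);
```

306

Adding +6 months to 2071-03-28 gives 2071-09-28.
2 days remain in September 2071 after the 28th (30 − 28).
Full months from October 2071 through June 2072 contribute their day counts.
Then 30 days into July 2072.
Total: 2 + 31 + 30 + 31 + 31 + 29 + 31 + 30 + 31 + 30 + 30 = 306.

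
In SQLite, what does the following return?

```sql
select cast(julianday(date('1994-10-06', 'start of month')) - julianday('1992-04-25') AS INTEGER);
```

889

`start of month` rewinds 1994-10-06 to 1994-10-01.
5 days remain in April 1992 after the 25th (30 − 25).
Full months from May 1992 through September 1994 contribute their day counts.
Then 1 day into October 1994.
Total: 5 + 31 + 30 + 31 + 31 + 30 + 31 + 30 + 31 + 31 + 28 + 31 + 30 + 31 + 30 + 31 + 31 + 30 + 31 + 30 + 31 + 31 + 28 + 31 + 30 + 31 + 30 + 31 + 31 + 30 + 1 = 889.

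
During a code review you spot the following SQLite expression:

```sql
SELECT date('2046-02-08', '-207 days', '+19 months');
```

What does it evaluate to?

2047-02-16

Applying '-207 days' to 2046-02-08: counting 207 days back gives 2045-07-16.
Adding +19 months to 2045-07-16 gives 2047-02-16.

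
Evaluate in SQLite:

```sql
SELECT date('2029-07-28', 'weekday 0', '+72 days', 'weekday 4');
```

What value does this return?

2029-10-11

`weekday 0` advances to the next Sunday; 2029-07-28 is a Saturday, so it moves forward to 2029-07-29.
Applying '+72 days' to 2029-07-29: counting 72 days forward gives 2029-10-09.
`weekday 4` advances to the next Thursday; 2029-10-09 is a Tuesday, so it moves forward to 2029-10-11.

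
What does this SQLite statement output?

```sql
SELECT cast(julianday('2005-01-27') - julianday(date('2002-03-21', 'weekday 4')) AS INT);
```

1043

`weekday 4` advances to the next Thursday; 2002-03-21 is already a Thursday, so it stays at 2002-03-21.
10 days remain in March 2002 after the 21st (31 − 21).
Full months from April 2002 through December 2004 contribute their day counts.
Then 27 days into January 2005.
Total: 10 + 30 + 31 + 30 + 31 + 31 + 30 + 31 + 30 + 31 + 31 + 28 + 31 + 30 + 31 + 30 + 31 + 31 + 30 + 31 + 30 + 31 + 31 + 29 + 31 + 30 + 31 + 30 + 31 + 31 + 30 + 31 + 30 + 31 + 27 = 1043.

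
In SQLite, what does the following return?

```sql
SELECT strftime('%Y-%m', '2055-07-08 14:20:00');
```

2055-07

`%Y-%m` extracts the year-month: 2055-07.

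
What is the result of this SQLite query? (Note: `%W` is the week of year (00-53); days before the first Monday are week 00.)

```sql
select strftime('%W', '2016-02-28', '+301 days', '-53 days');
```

44

First apply '+301 days', '-53 days': 2016-02-28 → 2016-11-02.
2016-11-02 is a Wednesday. SQLite's %W counts Mondays since the year started; the result is 44.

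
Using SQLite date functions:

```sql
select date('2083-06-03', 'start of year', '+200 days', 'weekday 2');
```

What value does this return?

2083-07-20

`start of year` rewinds 2083-06-03 to 2083-01-01.
Applying '+200 days' to 2083-01-01: counting 200 days forward gives 2083-07-20.
`weekday 2` advances to the next Tuesday; 2083-07-20 is already a Tuesday, so it stays at 2083-07-20.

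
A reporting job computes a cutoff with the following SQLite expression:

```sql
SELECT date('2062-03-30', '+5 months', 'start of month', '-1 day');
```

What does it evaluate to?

2062-07-31

Adding +5 months to 2062-03-30 gives 2062-08-30.
`start of month` rewinds 2062-08-30 to 2062-08-01.
Going back 1 day from 2062-08-01 reaches 2062-07-31 (last day of July, 31 days).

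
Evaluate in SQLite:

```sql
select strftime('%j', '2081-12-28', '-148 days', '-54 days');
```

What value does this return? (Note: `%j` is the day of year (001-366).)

First apply '-148 days', '-54 days': 2081-12-28 → 2081-06-09.
Day-of-year for 2081-06-09: days since 2081-01-01 inclusive = 160, zero-padded to 160.

160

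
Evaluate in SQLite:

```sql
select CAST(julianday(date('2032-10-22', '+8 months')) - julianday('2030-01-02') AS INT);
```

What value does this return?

1267

Adding +8 months to 2032-10-22 gives 2033-06-22.
29 days remain in January 2030 after the 2nd (31 − 2).
Full months from February 2030 through May 2033 contribute their day counts.
Then 22 days into June 2033.
Total: 29 + 28 + 31 + 30 + 31 + 30 + 31 + 31 + 30 + 31 + 30 + 31 + 31 + 28 + 31 + 30 + 31 + 30 + 31 + 31 + 30 + 31 + 30 + 31 + 31 + 29 + 31 + 30 + 31 + 30 + 31 + 31 + 30 + 31 + 30 + 31 + 31 + 28 + 31 + 30 + 31 + 22 = 1267.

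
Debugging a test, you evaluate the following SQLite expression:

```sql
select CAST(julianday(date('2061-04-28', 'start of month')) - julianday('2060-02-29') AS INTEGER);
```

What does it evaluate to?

`start of month` rewinds 2061-04-28 to 2061-04-01.
0 days remain in February 2060 after the 29th (29 − 29).
Full months from March 2060 through March 2061 contribute their day counts.
Then 1 day into April 2061.
Total: 0 + 31 + 30 + 31 + 30 + 31 + 31 + 30 + 31 + 30 + 31 + 31 + 28 + 31 + 1 = 397.

397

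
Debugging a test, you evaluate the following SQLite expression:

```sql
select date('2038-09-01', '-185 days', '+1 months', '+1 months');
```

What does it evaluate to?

2038-04-28

Applying '-185 days' to 2038-09-01: counting 185 days back gives 2038-02-28.
Adding +1 month to 2038-02-28 gives 2038-03-28.
Adding +1 month to 2038-03-28 gives 2038-04-28.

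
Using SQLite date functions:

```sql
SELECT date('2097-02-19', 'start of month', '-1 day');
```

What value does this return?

2097-01-31

`start of month` rewinds 2097-02-19 to 2097-02-01.
Going back 1 day from 2097-02-01 reaches 2097-01-31 (last day of January, 31 days).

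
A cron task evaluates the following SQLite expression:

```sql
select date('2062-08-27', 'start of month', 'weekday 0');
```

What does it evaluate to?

2062-08-06

`start of month` rewinds 2062-08-27 to 2062-08-01.
`weekday 0` advances to the next Sunday; 2062-08-01 is a Tuesday, so it moves forward to 2062-08-06.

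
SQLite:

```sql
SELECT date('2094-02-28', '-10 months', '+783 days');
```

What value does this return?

Adding -10 months to 2094-02-28 gives 2093-04-28.
Applying '+783 days' to 2093-04-28: counting 783 days forward gives 2095-06-20.

2095-06-20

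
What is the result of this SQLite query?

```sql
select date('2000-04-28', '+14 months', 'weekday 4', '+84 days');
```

2001-09-20

Adding +14 months to 2000-04-28 gives 2001-06-28.
`weekday 4` advances to the next Thursday; 2001-06-28 is already a Thursday, so it stays at 2001-06-28.
Applying '+84 days' to 2001-06-28: counting 84 days forward gives 2001-09-20.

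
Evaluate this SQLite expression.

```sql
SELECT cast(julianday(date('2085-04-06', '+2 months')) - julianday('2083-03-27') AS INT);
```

Adding +2 months to 2085-04-06 gives 2085-06-06.
4 days remain in March 2083 after the 27th (31 − 27).
Full months from April 2083 through May 2085 contribute their day counts.
Then 6 days into June 2085.
Total: 4 + 30 + 31 + 30 + 31 + 31 + 30 + 31 + 30 + 31 + 31 + 29 + 31 + 30 + 31 + 30 + 31 + 31 + 30 + 31 + 30 + 31 + 31 + 28 + 31 + 30 + 31 + 6 = 802.

802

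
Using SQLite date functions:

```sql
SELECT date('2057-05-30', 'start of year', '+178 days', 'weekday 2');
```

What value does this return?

2057-07-03

`start of year` rewinds 2057-05-30 to 2057-01-01.
Applying '+178 days' to 2057-01-01: counting 178 days forward gives 2057-06-28.
`weekday 2` advances to the next Tuesday; 2057-06-28 is a Thursday, so it moves forward to 2057-07-03.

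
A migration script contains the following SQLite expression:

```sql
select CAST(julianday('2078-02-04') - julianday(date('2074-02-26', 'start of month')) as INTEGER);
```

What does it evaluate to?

`start of month` rewinds 2074-02-26 to 2074-02-01.
27 days remain in February 2074 after the 1st (28 − 1).
Full months from March 2074 through January 2078 contribute their day counts.
Then 4 days into February 2078.
Total: 27 + 31 + 30 + 31 + 30 + 31 + 31 + 30 + 31 + 30 + 31 + 31 + 28 + 31 + 30 + 31 + 30 + 31 + 31 + 30 + 31 + 30 + 31 + 31 + 29 + 31 + 30 + 31 + 30 + 31 + 31 + 30 + 31 + 30 + 31 + 31 + 28 + 31 + 30 + 31 + 30 + 31 + 31 + 30 + 31 + 30 + 31 + 31 + 4 = 1464.

1464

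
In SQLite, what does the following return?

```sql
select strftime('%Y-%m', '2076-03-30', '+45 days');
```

First apply '+45 days': 2076-03-30 → 2076-05-14.
`%Y-%m` extracts the year-month: 2076-05.

2076-05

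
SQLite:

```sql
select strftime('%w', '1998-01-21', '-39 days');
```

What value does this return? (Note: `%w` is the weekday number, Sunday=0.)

6

First apply '-39 days': 1998-01-21 → 1997-12-13.
1997-12-13 is a Saturday; with Sunday=0 that is 6.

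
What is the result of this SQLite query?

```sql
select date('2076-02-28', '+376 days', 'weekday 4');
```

Applying '+376 days' to 2076-02-28: counting 376 days forward gives 2077-03-10.
`weekday 4` advances to the next Thursday; 2077-03-10 is a Wednesday, so it moves forward to 2077-03-11.

2077-03-11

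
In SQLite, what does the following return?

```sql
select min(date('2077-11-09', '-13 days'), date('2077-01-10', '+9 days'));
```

2077-01-19

date('2077-11-09', '-13 days') → 2077-10-27.
date('2077-01-10', '+9 days') → 2077-01-19.
Earlier of the two is 2077-01-19.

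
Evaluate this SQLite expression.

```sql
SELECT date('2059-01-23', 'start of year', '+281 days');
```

`start of year` rewinds 2059-01-23 to 2059-01-01.
Applying '+281 days' to 2059-01-01: counting 281 days forward gives 2059-10-09.

2059-10-09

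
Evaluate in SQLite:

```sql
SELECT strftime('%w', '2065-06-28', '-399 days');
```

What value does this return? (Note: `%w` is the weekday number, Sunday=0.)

0

First apply '-399 days': 2065-06-28 → 2064-05-25.
2064-05-25 is a Sunday; with Sunday=0 that is 0.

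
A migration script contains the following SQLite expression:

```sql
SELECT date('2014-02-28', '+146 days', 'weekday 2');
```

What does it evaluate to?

Applying '+146 days' to 2014-02-28: counting 146 days forward gives 2014-07-24.
`weekday 2` advances to the next Tuesday; 2014-07-24 is a Thursday, so it moves forward to 2014-07-29.

2014-07-29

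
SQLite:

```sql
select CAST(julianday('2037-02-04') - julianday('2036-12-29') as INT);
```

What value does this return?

2 days remain in December 2036 after the 29th (31 − 29).
January 2037: 31 days.
Then 4 days into February 2037.
Total: 2 + 31 + 4 = 37.

37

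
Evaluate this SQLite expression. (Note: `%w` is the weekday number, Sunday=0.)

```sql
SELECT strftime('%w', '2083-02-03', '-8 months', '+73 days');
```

6

First apply '-8 months', '+73 days': 2083-02-03 → 2082-08-15.
2082-08-15 is a Saturday; with Sunday=0 that is 6.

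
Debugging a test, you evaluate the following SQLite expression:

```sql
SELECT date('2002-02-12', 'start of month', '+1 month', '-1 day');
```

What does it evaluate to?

2002-02-28

`start of month` rewinds 2002-02-12 to 2002-02-01.
Adding +1 month to 2002-02-01 gives 2002-03-01.
Going back 1 day from 2002-03-01 reaches 2002-02-28 (last day of February, 28 days).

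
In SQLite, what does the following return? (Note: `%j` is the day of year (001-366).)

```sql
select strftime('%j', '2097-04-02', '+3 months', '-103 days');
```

First apply '+3 months', '-103 days': 2097-04-02 → 2097-03-21.
Day-of-year for 2097-03-21: days since 2097-01-01 inclusive = 80, zero-padded to 080.

080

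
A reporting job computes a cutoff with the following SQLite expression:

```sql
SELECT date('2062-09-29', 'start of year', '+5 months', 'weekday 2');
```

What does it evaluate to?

2062-06-06

`start of year` rewinds 2062-09-29 to 2062-01-01.
Adding +5 months to 2062-01-01 gives 2062-06-01.
`weekday 2` advances to the next Tuesday; 2062-06-01 is a Thursday, so it moves forward to 2062-06-06.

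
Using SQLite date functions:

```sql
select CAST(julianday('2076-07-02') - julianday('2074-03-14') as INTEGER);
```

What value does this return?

841

17 days remain in March 2074 after the 14th (31 − 14).
Full months from April 2074 through June 2076 contribute their day counts.
Then 2 days into July 2076.
Total: 17 + 30 + 31 + 30 + 31 + 31 + 30 + 31 + 30 + 31 + 31 + 28 + 31 + 30 + 31 + 30 + 31 + 31 + 30 + 31 + 30 + 31 + 31 + 29 + 31 + 30 + 31 + 30 + 2 = 841.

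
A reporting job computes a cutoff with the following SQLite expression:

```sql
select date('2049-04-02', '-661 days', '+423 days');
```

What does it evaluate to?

2048-08-07

Applying '-661 days' to 2049-04-02: counting 661 days back gives 2047-06-11.
Applying '+423 days' to 2047-06-11: counting 423 days forward gives 2048-08-07.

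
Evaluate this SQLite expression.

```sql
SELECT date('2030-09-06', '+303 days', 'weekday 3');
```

2031-07-09

Applying '+303 days' to 2030-09-06: counting 303 days forward gives 2031-07-06.
`weekday 3` advances to the next Wednesday; 2031-07-06 is a Sunday, so it moves forward to 2031-07-09.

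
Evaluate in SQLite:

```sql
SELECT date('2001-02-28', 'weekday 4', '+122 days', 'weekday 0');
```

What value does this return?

2001-07-01

`weekday 4` advances to the next Thursday; 2001-02-28 is a Wednesday, so it moves forward to 2001-03-01.
Applying '+122 days' to 2001-03-01: counting 122 days forward gives 2001-07-01.
`weekday 0` advances to the next Sunday; 2001-07-01 is already a Sunday, so it stays at 2001-07-01.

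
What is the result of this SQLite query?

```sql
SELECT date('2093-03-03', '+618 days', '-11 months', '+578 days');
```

2095-07-12

Applying '+618 days' to 2093-03-03: counting 618 days forward gives 2094-11-11.
Adding -11 months to 2094-11-11 gives 2093-12-11.
Applying '+578 days' to 2093-12-11: counting 578 days forward gives 2095-07-12.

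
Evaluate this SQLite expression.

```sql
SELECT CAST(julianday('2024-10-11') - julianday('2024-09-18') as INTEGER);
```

12 days remain in September 2024 after the 18th (30 − 18).
Then 11 days into October 2024.
Total: 12 + 11 = 23.

23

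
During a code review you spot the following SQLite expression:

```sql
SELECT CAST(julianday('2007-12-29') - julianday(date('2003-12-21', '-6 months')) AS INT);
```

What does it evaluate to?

1652

Adding -6 months to 2003-12-21 gives 2003-06-21.
9 days remain in June 2003 after the 21st (30 − 21).
Full months from July 2003 through November 2007 contribute their day counts.
Then 29 days into December 2007.
Total: 9 + 31 + 31 + 30 + 31 + 30 + 31 + 31 + 29 + 31 + 30 + 31 + 30 + 31 + 31 + 30 + 31 + 30 + 31 + 31 + 28 + 31 + 30 + 31 + 30 + 31 + 31 + 30 + 31 + 30 + 31 + 31 + 28 + 31 + 30 + 31 + 30 + 31 + 31 + 30 + 31 + 30 + 31 + 31 + 28 + 31 + 30 + 31 + 30 + 31 + 31 + 30 + 31 + 30 + 29 = 1652.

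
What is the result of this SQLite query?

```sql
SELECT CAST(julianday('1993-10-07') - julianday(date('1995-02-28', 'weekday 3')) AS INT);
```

`weekday 3` advances to the next Wednesday; 1995-02-28 is a Tuesday, so it moves forward to 1995-03-01.
24 days remain in October 1993 after the 7th (31 − 7).
Full months from November 1993 through February 1995 contribute their day counts.
Then 1 day into March 1995.
Total: 24 + 30 + 31 + 31 + 28 + 31 + 30 + 31 + 30 + 31 + 31 + 30 + 31 + 30 + 31 + 31 + 28 + 1 = 510.
The subtraction is earlier − later, so the result is −510 → -510.

-510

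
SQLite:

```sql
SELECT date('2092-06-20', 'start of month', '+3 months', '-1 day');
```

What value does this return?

`start of month` rewinds 2092-06-20 to 2092-06-01.
Adding +3 months to 2092-06-01 gives 2092-09-01.
Going back 1 day from 2092-09-01 reaches 2092-08-31 (last day of August, 31 days).

2092-08-31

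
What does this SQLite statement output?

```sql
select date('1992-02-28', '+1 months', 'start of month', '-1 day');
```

Adding +1 month to 1992-02-28 gives 1992-03-28.
`start of month` rewinds 1992-03-28 to 1992-03-01.
Going back 1 day from 1992-03-01 reaches 1992-02-29 (last day of February, 29 days).

1992-02-29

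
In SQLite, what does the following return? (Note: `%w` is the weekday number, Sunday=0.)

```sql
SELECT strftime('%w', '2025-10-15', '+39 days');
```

0

First apply '+39 days': 2025-10-15 → 2025-11-23.
2025-11-23 is a Sunday; with Sunday=0 that is 0.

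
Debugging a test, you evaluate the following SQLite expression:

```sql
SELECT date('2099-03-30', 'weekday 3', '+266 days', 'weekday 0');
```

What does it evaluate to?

2099-12-27

`weekday 3` advances to the next Wednesday; 2099-03-30 is a Monday, so it moves forward to 2099-04-01.
Applying '+266 days' to 2099-04-01: counting 266 days forward gives 2099-12-23.
`weekday 0` advances to the next Sunday; 2099-12-23 is a Wednesday, so it moves forward to 2099-12-27.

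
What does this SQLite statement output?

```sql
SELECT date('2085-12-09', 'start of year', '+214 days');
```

`start of year` rewinds 2085-12-09 to 2085-01-01.
Applying '+214 days' to 2085-01-01: counting 214 days forward gives 2085-08-03.

2085-08-03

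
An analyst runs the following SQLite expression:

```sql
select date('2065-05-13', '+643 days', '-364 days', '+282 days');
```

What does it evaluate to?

Applying '+643 days' to 2065-05-13: counting 643 days forward gives 2067-02-15.
Applying '-364 days' to 2067-02-15: counting 364 days back gives 2066-02-16.
Applying '+282 days' to 2066-02-16: counting 282 days forward gives 2066-11-25.

2066-11-25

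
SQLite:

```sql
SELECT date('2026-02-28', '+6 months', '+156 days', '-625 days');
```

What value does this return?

Adding +6 months to 2026-02-28 gives 2026-08-28.
Applying '+156 days' to 2026-08-28: counting 156 days forward gives 2027-01-31.
Applying '-625 days' to 2027-01-31: counting 625 days back gives 2025-05-16.

2025-05-16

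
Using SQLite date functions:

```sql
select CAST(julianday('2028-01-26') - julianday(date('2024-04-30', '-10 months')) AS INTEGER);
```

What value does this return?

1671

Adding -10 months to 2024-04-30 gives 2023-06-30.
0 days remain in June 2023 after the 30th (30 − 30).
Full months from July 2023 through December 2027 contribute their day counts.
Then 26 days into January 2028.
Total: 0 + 31 + 31 + 30 + 31 + 30 + 31 + 31 + 29 + 31 + 30 + 31 + 30 + 31 + 31 + 30 + 31 + 30 + 31 + 31 + 28 + 31 + 30 + 31 + 30 + 31 + 31 + 30 + 31 + 30 + 31 + 31 + 28 + 31 + 30 + 31 + 30 + 31 + 31 + 30 + 31 + 30 + 31 + 31 + 28 + 31 + 30 + 31 + 30 + 31 + 31 + 30 + 31 + 30 + 31 + 26 = 1671.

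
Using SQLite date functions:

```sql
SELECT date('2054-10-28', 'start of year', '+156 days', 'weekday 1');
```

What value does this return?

`start of year` rewinds 2054-10-28 to 2054-01-01.
Applying '+156 days' to 2054-01-01: counting 156 days forward gives 2054-06-06.
`weekday 1` advances to the next Monday; 2054-06-06 is a Saturday, so it moves forward to 2054-06-08.

2054-06-08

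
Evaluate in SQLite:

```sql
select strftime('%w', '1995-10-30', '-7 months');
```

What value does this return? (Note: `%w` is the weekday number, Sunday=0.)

4

First apply '-7 months': 1995-10-30 → 1995-03-30.
1995-03-30 is a Thursday; with Sunday=0 that is 4.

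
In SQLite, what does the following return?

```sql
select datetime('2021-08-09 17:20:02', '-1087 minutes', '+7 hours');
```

1087 minutes = 18h 7m; -1087 minutes from 2021-08-09 17:20:02 is 2021-08-08 23:13:02 (crosses midnight).
+7 hours from 2021-08-08 23:13:02 is 2021-08-09 06:13:02 (crosses midnight).

2021-08-09 06:13:02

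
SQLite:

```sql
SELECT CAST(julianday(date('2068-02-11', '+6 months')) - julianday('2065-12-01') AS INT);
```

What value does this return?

Adding +6 months to 2068-02-11 gives 2068-08-11.
30 days remain in December 2065 after the 1st (31 − 1).
Full months from January 2066 through July 2068 contribute their day counts.
Then 11 days into August 2068.
Total: 30 + 31 + 28 + 31 + 30 + 31 + 30 + 31 + 31 + 30 + 31 + 30 + 31 + 31 + 28 + 31 + 30 + 31 + 30 + 31 + 31 + 30 + 31 + 30 + 31 + 31 + 29 + 31 + 30 + 31 + 30 + 31 + 11 = 984.

984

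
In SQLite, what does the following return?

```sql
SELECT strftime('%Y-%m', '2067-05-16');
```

`%Y-%m` extracts the year-month: 2067-05.

2067-05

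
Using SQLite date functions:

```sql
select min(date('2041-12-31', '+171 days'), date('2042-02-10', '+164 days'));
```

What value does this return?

2042-06-20

date('2041-12-31', '+171 days') → 2042-06-20.
date('2042-02-10', '+164 days') → 2042-07-24.
Earlier of the two is 2042-06-20.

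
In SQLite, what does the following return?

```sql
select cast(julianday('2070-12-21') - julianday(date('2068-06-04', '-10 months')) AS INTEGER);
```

Adding -10 months to 2068-06-04 gives 2067-08-04.
27 days remain in August 2067 after the 4th (31 − 4).
Full months from September 2067 through November 2070 contribute their day counts.
Then 21 days into December 2070.
Total: 27 + 30 + 31 + 30 + 31 + 31 + 29 + 31 + 30 + 31 + 30 + 31 + 31 + 30 + 31 + 30 + 31 + 31 + 28 + 31 + 30 + 31 + 30 + 31 + 31 + 30 + 31 + 30 + 31 + 31 + 28 + 31 + 30 + 31 + 30 + 31 + 31 + 30 + 31 + 30 + 21 = 1235.

1235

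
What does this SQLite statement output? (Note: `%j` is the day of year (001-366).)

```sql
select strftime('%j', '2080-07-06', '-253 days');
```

First apply '-253 days': 2080-07-06 → 2079-10-27.
Day-of-year for 2079-10-27: days since 2079-01-01 inclusive = 300, zero-padded to 300.

300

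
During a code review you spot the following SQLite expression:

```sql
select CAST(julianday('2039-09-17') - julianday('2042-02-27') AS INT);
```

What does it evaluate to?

-894

13 days remain in September 2039 after the 17th (30 − 17).
Full months from October 2039 through January 2042 contribute their day counts.
Then 27 days into February 2042.
Total: 13 + 31 + 30 + 31 + 31 + 29 + 31 + 30 + 31 + 30 + 31 + 31 + 30 + 31 + 30 + 31 + 31 + 28 + 31 + 30 + 31 + 30 + 31 + 31 + 30 + 31 + 30 + 31 + 31 + 27 = 894.
The subtraction is earlier − later, so the result is −894 → -894.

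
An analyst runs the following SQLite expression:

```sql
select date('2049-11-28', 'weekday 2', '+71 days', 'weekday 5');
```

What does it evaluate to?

`weekday 2` advances to the next Tuesday; 2049-11-28 is a Sunday, so it moves forward to 2049-11-30.
Applying '+71 days' to 2049-11-30: counting 71 days forward gives 2050-02-09.
`weekday 5` advances to the next Friday; 2050-02-09 is a Wednesday, so it moves forward to 2050-02-11.

2050-02-11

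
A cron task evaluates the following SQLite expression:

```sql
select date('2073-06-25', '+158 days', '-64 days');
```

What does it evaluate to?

2073-09-27

Applying '+158 days' to 2073-06-25: counting 158 days forward gives 2073-11-30.
Applying '-64 days' to 2073-11-30: counting 64 days back gives 2073-09-27.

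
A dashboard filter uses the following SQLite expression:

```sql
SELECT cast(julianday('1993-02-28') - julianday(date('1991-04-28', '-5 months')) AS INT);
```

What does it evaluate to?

823

Adding -5 months to 1991-04-28 gives 1990-11-28.
2 days remain in November 1990 after the 28th (30 − 28).
Full months from December 1990 through January 1993 contribute their day counts.
Then 28 days into February 1993.
Total: 2 + 31 + 31 + 28 + 31 + 30 + 31 + 30 + 31 + 31 + 30 + 31 + 30 + 31 + 31 + 29 + 31 + 30 + 31 + 30 + 31 + 31 + 30 + 31 + 30 + 31 + 31 + 28 = 823.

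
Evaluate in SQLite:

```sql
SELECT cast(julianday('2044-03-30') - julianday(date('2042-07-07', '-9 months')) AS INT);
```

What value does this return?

Adding -9 months to 2042-07-07 gives 2041-10-07.
24 days remain in October 2041 after the 7th (31 − 7).
Full months from November 2041 through February 2044 contribute their day counts.
Then 30 days into March 2044.
Total: 24 + 30 + 31 + 31 + 28 + 31 + 30 + 31 + 30 + 31 + 31 + 30 + 31 + 30 + 31 + 31 + 28 + 31 + 30 + 31 + 30 + 31 + 31 + 30 + 31 + 30 + 31 + 31 + 29 + 30 = 905.

905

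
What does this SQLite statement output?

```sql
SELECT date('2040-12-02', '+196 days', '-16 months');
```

Applying '+196 days' to 2040-12-02: counting 196 days forward gives 2041-06-16.
Adding -16 months to 2041-06-16 gives 2040-02-16.

2040-02-16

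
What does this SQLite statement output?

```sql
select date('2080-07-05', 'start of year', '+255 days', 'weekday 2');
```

`start of year` rewinds 2080-07-05 to 2080-01-01.
Applying '+255 days' to 2080-01-01: counting 255 days forward gives 2080-09-12.
`weekday 2` advances to the next Tuesday; 2080-09-12 is a Thursday, so it moves forward to 2080-09-17.

2080-09-17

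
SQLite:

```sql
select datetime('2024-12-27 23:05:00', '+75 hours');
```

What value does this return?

+75 hours from 2024-12-27 23:05:00 is 2024-12-31 02:05:00 (crosses midnight).

2024-12-31 02:05:00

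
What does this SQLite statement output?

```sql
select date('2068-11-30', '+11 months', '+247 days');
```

2070-07-04

Adding +11 months to 2068-11-30 gives 2069-10-30.
Applying '+247 days' to 2069-10-30: counting 247 days forward gives 2070-07-04.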